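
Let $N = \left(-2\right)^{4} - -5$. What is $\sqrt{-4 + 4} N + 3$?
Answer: $3$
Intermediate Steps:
$N = 21$ ($N = 16 + 5 = 21$)
$\sqrt{-4 + 4} N + 3 = \sqrt{-4 + 4} \cdot 21 + 3 = \sqrt{0} \cdot 21 + 3 = 0 \cdot 21 + 3 = 0 + 3 = 3$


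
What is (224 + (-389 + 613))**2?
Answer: 200704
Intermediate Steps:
(224 + (-389 + 613))**2 = (224 + 224)**2 = 448**2 = 200704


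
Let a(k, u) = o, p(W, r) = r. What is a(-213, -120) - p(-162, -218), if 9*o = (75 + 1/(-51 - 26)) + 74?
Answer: 54182/231 ≈ 234.55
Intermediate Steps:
o = 3824/231 (o = ((75 + 1/(-51 - 26)) + 74)/9 = ((75 + 1/(-77)) + 74)/9 = ((75 - 1/77) + 74)/9 = (5774/77 + 74)/9 = (1/9)*(11472/77) = 3824/231 ≈ 16.554)
a(k, u) = 3824/231
a(-213, -120) - p(-162, -218) = 3824/231 - 1*(-218) = 3824/231 + 218 = 54182/231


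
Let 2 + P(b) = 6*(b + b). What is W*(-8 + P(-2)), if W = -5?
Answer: 170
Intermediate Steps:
P(b) = -2 + 12*b (P(b) = -2 + 6*(b + b) = -2 + 6*(2*b) = -2 + 12*b)
W*(-8 + P(-2)) = -5*(-8 + (-2 + 12*(-2))) = -5*(-8 + (-2 - 24)) = -5*(-8 - 26) = -5*(-34) = 170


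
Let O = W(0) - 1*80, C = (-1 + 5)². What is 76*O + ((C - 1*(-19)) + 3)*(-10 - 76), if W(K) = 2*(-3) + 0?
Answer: -9804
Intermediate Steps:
W(K) = -6 (W(K) = -6 + 0 = -6)
C = 16 (C = 4² = 16)
O = -86 (O = -6 - 1*80 = -6 - 80 = -86)
76*O + ((C - 1*(-19)) + 3)*(-10 - 76) = 76*(-86) + ((16 - 1*(-19)) + 3)*(-10 - 76) = -6536 + ((16 + 19) + 3)*(-86) = -6536 + (35 + 3)*(-86) = -6536 + 38*(-86) = -6536 - 3268 = -9804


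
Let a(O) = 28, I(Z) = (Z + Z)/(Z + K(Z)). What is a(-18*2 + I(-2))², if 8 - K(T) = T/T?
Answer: 784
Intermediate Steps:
K(T) = 7 (K(T) = 8 - T/T = 8 - 1*1 = 8 - 1 = 7)
I(Z) = 2*Z/(7 + Z) (I(Z) = (Z + Z)/(Z + 7) = (2*Z)/(7 + Z) = 2*Z/(7 + Z))
a(-18*2 + I(-2))² = 28² = 784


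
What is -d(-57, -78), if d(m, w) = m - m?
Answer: 0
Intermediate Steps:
d(m, w) = 0
-d(-57, -78) = -1*0 = 0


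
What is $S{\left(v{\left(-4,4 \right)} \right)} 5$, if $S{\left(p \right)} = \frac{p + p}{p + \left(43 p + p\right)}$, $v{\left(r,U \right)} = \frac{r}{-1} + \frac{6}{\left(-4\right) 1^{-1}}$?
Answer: $\frac{2}{9} \approx 0.22222$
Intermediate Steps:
$v{\left(r,U \right)} = - \frac{3}{2} - r$ ($v{\left(r,U \right)} = r \left(-1\right) + \frac{6}{\left(-4\right) 1} = - r + \frac{6}{-4} = - r + 6 \left(- \frac{1}{4}\right) = - r - \frac{3}{2} = - \frac{3}{2} - r$)
$S{\left(p \right)} = \frac{2}{45}$ ($S{\left(p \right)} = \frac{2 p}{p + 44 p} = \frac{2 p}{45 p} = 2 p \frac{1}{45 p} = \frac{2}{45}$)
$S{\left(v{\left(-4,4 \right)} \right)} 5 = \frac{2}{45} \cdot 5 = \frac{2}{9}$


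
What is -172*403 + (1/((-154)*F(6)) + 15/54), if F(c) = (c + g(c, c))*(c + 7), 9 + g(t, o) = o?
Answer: -624465343/9009 ≈ -69316.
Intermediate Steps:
g(t, o) = -9 + o
F(c) = (-9 + 2*c)*(7 + c) (F(c) = (c + (-9 + c))*(c + 7) = (-9 + 2*c)*(7 + c))
-172*403 + (1/((-154)*F(6)) + 15/54) = -172*403 + (1/((-154)*(-63 + 2*6² + 5*6)) + 15/54) = -69316 + (-1/(154*(-63 + 2*36 + 30)) + 15*(1/54)) = -69316 + (-1/(154*(-63 + 72 + 30)) + 5/18) = -69316 + (-1/154/39 + 5/18) = -69316 + (-1/154*1/39 + 5/18) = -69316 + (-1/6006 + 5/18) = -69316 + 2501/9009 = -624465343/9009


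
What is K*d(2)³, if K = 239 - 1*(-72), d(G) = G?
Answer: 2488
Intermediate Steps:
K = 311 (K = 239 + 72 = 311)
K*d(2)³ = 311*2³ = 311*8 = 2488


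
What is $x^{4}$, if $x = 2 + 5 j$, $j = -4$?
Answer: $104976$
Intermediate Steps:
$x = -18$ ($x = 2 + 5 \left(-4\right) = 2 - 20 = -18$)
$x^{4} = \left(-18\right)^{4} = 104976$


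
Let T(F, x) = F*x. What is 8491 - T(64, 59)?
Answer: 4715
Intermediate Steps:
8491 - T(64, 59) = 8491 - 64*59 = 8491 - 1*3776 = 8491 - 3776 = 4715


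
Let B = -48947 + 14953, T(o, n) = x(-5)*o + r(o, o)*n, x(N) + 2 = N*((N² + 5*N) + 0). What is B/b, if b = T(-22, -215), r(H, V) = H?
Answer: -16997/2387 ≈ -7.1207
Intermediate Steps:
x(N) = -2 + N*(N² + 5*N) (x(N) = -2 + N*((N² + 5*N) + 0) = -2 + N*(N² + 5*N))
T(o, n) = -2*o + n*o (T(o, n) = (-2 + (-5)³ + 5*(-5)²)*o + o*n = (-2 - 125 + 5*25)*o + n*o = (-2 - 125 + 125)*o + n*o = -2*o + n*o)
B = -33994
b = 4774 (b = -22*(-2 - 215) = -22*(-217) = 4774)
B/b = -33994/4774 = -33994*1/4774 = -16997/2387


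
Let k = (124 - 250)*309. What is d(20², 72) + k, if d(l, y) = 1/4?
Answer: -155735/4 ≈ -38934.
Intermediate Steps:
k = -38934 (k = -126*309 = -38934)
d(l, y) = ¼
d(20², 72) + k = ¼ - 38934 = -155735/4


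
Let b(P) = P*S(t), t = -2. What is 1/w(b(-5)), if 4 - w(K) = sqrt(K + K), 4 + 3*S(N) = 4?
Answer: 1/4 ≈ 0.25000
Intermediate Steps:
S(N) = 0 (S(N) = -4/3 + (1/3)*4 = -4/3 + 4/3 = 0)
b(P) = 0 (b(P) = P*0 = 0)
w(K) = 4 - sqrt(2)*sqrt(K) (w(K) = 4 - sqrt(K + K) = 4 - sqrt(2*K) = 4 - sqrt(2)*sqrt(K))
1/w(b(-5)) = 1/(4 - sqrt(2)*sqrt(0)) = 1/(4 - 1*sqrt(2)*0) = 1/(4 + 0) = 1/4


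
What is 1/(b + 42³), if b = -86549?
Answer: -1/12461 ≈ -8.0250e-5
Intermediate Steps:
1/(b + 42³) = 1/(-86549 + 42³) = 1/(-86549 + 74088) = 1/(-12461) = -1/12461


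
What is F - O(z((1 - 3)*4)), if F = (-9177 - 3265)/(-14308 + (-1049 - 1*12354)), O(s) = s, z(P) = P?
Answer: 234130/27711 ≈ 8.4490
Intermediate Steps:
F = 12442/27711 (F = -12442/(-14308 + (-1049 - 12354)) = -12442/(-14308 - 13403) = -12442/(-27711) = -12442*(-1/27711) = 12442/27711 ≈ 0.44899)
F - O(z((1 - 3)*4)) = 12442/27711 - (1 - 3)*4 = 12442/27711 - (-2)*4 = 12442/27711 - 1*(-8) = 12442/27711 + 8 = 234130/27711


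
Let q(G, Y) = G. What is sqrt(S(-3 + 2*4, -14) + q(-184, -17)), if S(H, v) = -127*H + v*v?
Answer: I*sqrt(623) ≈ 24.96*I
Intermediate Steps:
S(H, v) = v**2 - 127*H (S(H, v) = -127*H + v**2 = v**2 - 127*H)
sqrt(S(-3 + 2*4, -14) + q(-184, -17)) = sqrt(((-14)**2 - 127*(-3 + 2*4)) - 184) = sqrt((196 - 127*(-3 + 8)) - 184) = sqrt((196 - 127*5) - 184) = sqrt((196 - 635) - 184) = sqrt(-439 - 184) = sqrt(-623) = I*sqrt(623)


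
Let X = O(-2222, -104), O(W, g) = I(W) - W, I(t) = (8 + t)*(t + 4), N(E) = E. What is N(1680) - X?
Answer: -4911194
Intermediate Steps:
I(t) = (4 + t)*(8 + t) (I(t) = (8 + t)*(4 + t) = (4 + t)*(8 + t))
O(W, g) = 32 + W² + 11*W (O(W, g) = (32 + W² + 12*W) - W = 32 + W² + 11*W)
X = 4912874 (X = 32 + (-2222)² + 11*(-2222) = 32 + 4937284 - 24442 = 4912874)
N(1680) - X = 1680 - 1*4912874 = 1680 - 4912874 = -4911194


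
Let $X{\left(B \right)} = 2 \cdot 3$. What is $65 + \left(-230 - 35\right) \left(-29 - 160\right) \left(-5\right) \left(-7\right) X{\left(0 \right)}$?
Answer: $10517915$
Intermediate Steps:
$X{\left(B \right)} = 6$
$65 + \left(-230 - 35\right) \left(-29 - 160\right) \left(-5\right) \left(-7\right) X{\left(0 \right)} = 65 + \left(-230 - 35\right) \left(-29 - 160\right) \left(-5\right) \left(-7\right) 6 = 65 + \left(-265\right) \left(-189\right) 35 \cdot 6 = 65 + 50085 \cdot 210 = 65 + 10517850 = 10517915$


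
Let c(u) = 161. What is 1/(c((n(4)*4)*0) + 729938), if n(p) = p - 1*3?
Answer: 1/730099 ≈ 1.3697e-6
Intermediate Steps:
n(p) = -3 + p (n(p) = p - 3 = -3 + p)
1/(c((n(4)*4)*0) + 729938) = 1/(161 + 729938) = 1/730099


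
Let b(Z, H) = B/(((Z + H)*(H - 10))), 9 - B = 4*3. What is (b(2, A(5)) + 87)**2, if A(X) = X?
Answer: 9290304/1225 ≈ 7583.9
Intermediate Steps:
B = -3 (B = 9 - 4*3 = 9 - 1*12 = 9 - 12 = -3)
b(Z, H) = -3/((-10 + H)*(H + Z)) (b(Z, H) = -3*1/((H - 10)*(Z + H)) = -3*1/((-10 + H)*(H + Z)) = -3/((-10 + H)*(H + Z)))
(b(2, A(5)) + 87)**2 = (-3/(5**2 - 10*5 - 10*2 + 5*2) + 87)**2 = (-3/(25 - 50 - 20 + 10) + 87)**2 = (-3/(-35) + 87)**2 = (-3*(-1/35) + 87)**2 = (3/35 + 87)**2 = (3048/35)**2 = 9290304/1225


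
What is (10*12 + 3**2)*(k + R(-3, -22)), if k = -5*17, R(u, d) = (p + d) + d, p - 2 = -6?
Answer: -17157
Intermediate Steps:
p = -4 (p = 2 - 6 = -4)
R(u, d) = -4 + 2*d (R(u, d) = (-4 + d) + d = -4 + 2*d)
k = -85
(10*12 + 3**2)*(k + R(-3, -22)) = (10*12 + 3**2)*(-85 + (-4 + 2*(-22))) = (120 + 9)*(-85 + (-4 - 44)) = 129*(-85 - 48) = 129*(-133) = -17157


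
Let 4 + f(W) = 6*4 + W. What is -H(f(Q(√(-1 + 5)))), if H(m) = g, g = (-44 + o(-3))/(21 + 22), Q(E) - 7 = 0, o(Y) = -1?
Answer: 45/43 ≈ 1.0465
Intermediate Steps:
Q(E) = 7 (Q(E) = 7 + 0 = 7)
f(W) = 20 + W (f(W) = -4 + (6*4 + W) = -4 + (24 + W) = 20 + W)
g = -45/43 (g = (-44 - 1)/(21 + 22) = -45/43 ≈ -1.0465)
H(m) = -45/43
-H(f(Q(√(-1 + 5)))) = -1*(-45/43) = 45/43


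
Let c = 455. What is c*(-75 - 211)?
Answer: -130130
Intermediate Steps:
c*(-75 - 211) = 455*(-75 - 211) = 455*(-286) = -130130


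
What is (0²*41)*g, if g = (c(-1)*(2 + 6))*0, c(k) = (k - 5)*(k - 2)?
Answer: 0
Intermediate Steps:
c(k) = (-5 + k)*(-2 + k)
g = 0 (g = ((10 + (-1)² - 7*(-1))*(2 + 6))*0 = ((10 + 1 + 7)*8)*0 = (18*8)*0 = 144*0 = 0)
(0²*41)*g = (0²*41)*0 = (0*41)*0 = 0*0 = 0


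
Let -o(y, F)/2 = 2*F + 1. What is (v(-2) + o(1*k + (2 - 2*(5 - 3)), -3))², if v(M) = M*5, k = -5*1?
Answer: 0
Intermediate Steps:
k = -5
o(y, F) = -2 - 4*F (o(y, F) = -2*(2*F + 1) = -2*(1 + 2*F) = -2 - 4*F)
v(M) = 5*M
(v(-2) + o(1*k + (2 - 2*(5 - 3)), -3))² = (5*(-2) + (-2 - 4*(-3)))² = (-10 + (-2 + 12))² = (-10 + 10)² = 0² = 0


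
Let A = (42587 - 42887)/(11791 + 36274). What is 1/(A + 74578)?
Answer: 9613/716918254 ≈ 1.3409e-5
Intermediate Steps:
A = -60/9613 (A = -300/48065 = -300*1/48065 = -60/9613 ≈ -0.0062415)
1/(A + 74578) = 1/(-60/9613 + 74578) = 1/(716918254/9613) = 9613/716918254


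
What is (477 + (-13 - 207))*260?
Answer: 66820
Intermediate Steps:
(477 + (-13 - 207))*260 = (477 - 220)*260 = 257*260 = 66820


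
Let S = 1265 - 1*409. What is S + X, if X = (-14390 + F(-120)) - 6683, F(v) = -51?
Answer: -20268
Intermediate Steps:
S = 856 (S = 1265 - 409 = 856)
X = -21124 (X = (-14390 - 51) - 6683 = -14441 - 6683 = -21124)
S + X = 856 - 21124 = -20268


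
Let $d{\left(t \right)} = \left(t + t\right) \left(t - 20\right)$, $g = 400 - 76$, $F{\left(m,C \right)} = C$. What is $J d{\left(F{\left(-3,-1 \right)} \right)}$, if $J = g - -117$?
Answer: $18522$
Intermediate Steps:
$g = 324$ ($g = 400 - 76 = 324$)
$J = 441$ ($J = 324 - -117 = 324 + 117 = 441$)
$d{\left(t \right)} = 2 t \left(-20 + t\right)$
$J d{\left(F{\left(-3,-1 \right)} \right)} = 441 \cdot 2 \left(-1\right) \left(-20 - 1\right) = 441 \cdot 2 \left(-1\right) \left(-21\right) = 441 \cdot 42 = 18522$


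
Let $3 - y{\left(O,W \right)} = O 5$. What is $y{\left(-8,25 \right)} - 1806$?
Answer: $-1763$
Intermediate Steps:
$y{\left(O,W \right)} = 3 - 5 O$ ($y{\left(O,W \right)} = 3 - O 5 = 3 - 5 O$)
$y{\left(-8,25 \right)} - 1806 = \left(3 - -40\right) - 1806 = \left(3 + 40\right) - 1806 = 43 - 1806 = -1763$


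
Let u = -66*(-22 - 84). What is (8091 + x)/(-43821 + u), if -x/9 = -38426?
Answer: -4719/491 ≈ -9.6110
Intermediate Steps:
x = 345834 (x = -9*(-38426) = 345834)
u = 6996 (u = -66*(-106) = 6996)
(8091 + x)/(-43821 + u) = (8091 + 345834)/(-43821 + 6996) = 353925/(-36825) = 353925*(-1/36825) = -4719/491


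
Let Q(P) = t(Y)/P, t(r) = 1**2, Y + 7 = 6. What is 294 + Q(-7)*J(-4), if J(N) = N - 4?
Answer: 2066/7 ≈ 295.14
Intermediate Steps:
Y = -1 (Y = -7 + 6 = -1)
J(N) = -4 + N
t(r) = 1
Q(P) = 1/P
294 + Q(-7)*J(-4) = 294 + (-4 - 4)/(-7) = 294 - 1/7*(-8) = 294 + 8/7 = 2066/7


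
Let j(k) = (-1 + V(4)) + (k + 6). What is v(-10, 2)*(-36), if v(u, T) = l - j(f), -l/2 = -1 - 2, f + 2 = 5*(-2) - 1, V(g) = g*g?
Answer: 72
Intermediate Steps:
V(g) = g**2
f = -13 (f = -2 + (5*(-2) - 1) = -2 + (-10 - 1) = -2 - 11 = -13)
l = 6 (l = -2*(-1 - 2) = -2*(-3) = 6)
j(k) = 21 + k (j(k) = (-1 + 4**2) + (k + 6) = (-1 + 16) + (6 + k) = 15 + (6 + k) = 21 + k)
v(u, T) = -2 (v(u, T) = 6 - (21 - 13) = 6 - 1*8 = 6 - 8 = -2)
v(-10, 2)*(-36) = -2*(-36) = 72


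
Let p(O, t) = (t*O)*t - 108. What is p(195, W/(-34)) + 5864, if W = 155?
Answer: 11338811/1156 ≈ 9808.7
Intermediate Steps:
p(O, t) = -108 + O*t² (p(O, t) = (O*t)*t - 108 = O*t² - 108 = -108 + O*t²)
p(195, W/(-34)) + 5864 = (-108 + 195*(155/(-34))²) + 5864 = (-108 + 195*(155*(-1/34))²) + 5864 = (-108 + 195*(-155/34)²) + 5864 = (-108 + 195*(24025/1156)) + 5864 = (-108 + 4684875/1156) + 5864 = 4560027/1156 + 5864 = 11338811/1156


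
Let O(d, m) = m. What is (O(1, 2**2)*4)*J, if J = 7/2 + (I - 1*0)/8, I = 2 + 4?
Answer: 68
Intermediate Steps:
I = 6
J = 17/4 (J = 7/2 + (6 - 1*0)/8 = 7*(1/2) + (6 + 0)*(1/8) = 7/2 + 6*(1/8) = 7/2 + 3/4 = 17/4 ≈ 4.2500)
(O(1, 2**2)*4)*J = (2**2*4)*(17/4) = (4*4)*(17/4) = 16*(17/4) = 68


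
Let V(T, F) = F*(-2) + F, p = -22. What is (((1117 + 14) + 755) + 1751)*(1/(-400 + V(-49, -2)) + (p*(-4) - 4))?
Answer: 121588547/398 ≈ 3.0550e+5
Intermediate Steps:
V(T, F) = -F (V(T, F) = -2*F + F = -F)
(((1117 + 14) + 755) + 1751)*(1/(-400 + V(-49, -2)) + (p*(-4) - 4)) = (((1117 + 14) + 755) + 1751)*(1/(-400 - 1*(-2)) + (-22*(-4) - 4)) = ((1131 + 755) + 1751)*(1/(-400 + 2) + (88 - 4)) = (1886 + 1751)*(1/(-398) + 84) = 3637*(-1/398 + 84) = 3637*(33431/398) = 121588547/398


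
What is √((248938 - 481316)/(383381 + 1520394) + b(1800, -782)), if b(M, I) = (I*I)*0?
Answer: I*√17695817078/380755 ≈ 0.34937*I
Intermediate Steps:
b(M, I) = 0 (b(M, I) = I²*0 = 0)
√((248938 - 481316)/(383381 + 1520394) + b(1800, -782)) = √((248938 - 481316)/(383381 + 1520394) + 0) = √(-232378/1903775 + 0) = √(-232378/1903775) = I*√17695817078/380755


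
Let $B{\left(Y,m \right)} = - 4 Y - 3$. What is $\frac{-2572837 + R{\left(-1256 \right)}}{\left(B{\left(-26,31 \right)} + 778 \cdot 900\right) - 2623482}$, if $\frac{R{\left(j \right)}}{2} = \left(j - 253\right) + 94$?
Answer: $\frac{2575667}{1923181} \approx 1.3393$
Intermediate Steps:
$B{\left(Y,m \right)} = -3 - 4 Y$
$R{\left(j \right)} = -318 + 2 j$ ($R{\left(j \right)} = 2 \left(\left(j - 253\right) + 94\right) = 2 \left(\left(-253 + j\right) + 94\right) = 2 \left(-159 + j\right) = -318 + 2 j$)
$\frac{-2572837 + R{\left(-1256 \right)}}{\left(B{\left(-26,31 \right)} + 778 \cdot 900\right) - 2623482} = \frac{-2572837 + \left(-318 + 2 \left(-1256\right)\right)}{\left(\left(-3 - -104\right) + 778 \cdot 900\right) - 2623482} = \frac{-2572837 - 2830}{\left(\left(-3 + 104\right) + 700200\right) - 2623482} = \frac{-2572837 - 2830}{\left(101 + 700200\right) - 2623482} = - \frac{2575667}{700301 - 2623482} = - \frac{2575667}{-1923181} = \left(-2575667\right) \left(- \frac{1}{1923181}\right) = \frac{2575667}{1923181}$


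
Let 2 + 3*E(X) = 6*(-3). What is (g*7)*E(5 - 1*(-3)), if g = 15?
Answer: -700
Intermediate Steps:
E(X) = -20/3 (E(X) = -⅔ + (6*(-3))/3 = -⅔ + (⅓)*(-18) = -⅔ - 6 = -20/3)
(g*7)*E(5 - 1*(-3)) = (15*7)*(-20/3) = 105*(-20/3) = -700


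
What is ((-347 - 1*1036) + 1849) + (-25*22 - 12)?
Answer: -96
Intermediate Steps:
((-347 - 1*1036) + 1849) + (-25*22 - 12) = ((-347 - 1036) + 1849) + (-550 - 12) = (-1383 + 1849) - 562 = 466 - 562 = -96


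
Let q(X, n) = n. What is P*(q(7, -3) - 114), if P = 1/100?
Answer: -117/100 ≈ -1.1700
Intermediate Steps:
P = 1/100 ≈ 0.010000
P*(q(7, -3) - 114) = (-3 - 114)/100 = (1/100)*(-117) = -117/100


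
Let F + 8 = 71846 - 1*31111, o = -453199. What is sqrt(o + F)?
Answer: 2*I*sqrt(103118) ≈ 642.24*I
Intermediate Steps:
F = 40727 (F = -8 + (71846 - 1*31111) = -8 + (71846 - 31111) = -8 + 40735 = 40727)
sqrt(o + F) = sqrt(-453199 + 40727) = sqrt(-412472) = 2*I*sqrt(103118)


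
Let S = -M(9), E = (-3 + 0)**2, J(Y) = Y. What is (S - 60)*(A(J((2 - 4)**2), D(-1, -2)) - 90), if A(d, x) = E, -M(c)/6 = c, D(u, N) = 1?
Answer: 486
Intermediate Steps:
M(c) = -6*c
E = 9 (E = (-3)**2 = 9)
A(d, x) = 9
S = 54 (S = -(-6)*9 = -1*(-54) = 54)
(S - 60)*(A(J((2 - 4)**2), D(-1, -2)) - 90) = (54 - 60)*(9 - 90) = -6*(-81) = 486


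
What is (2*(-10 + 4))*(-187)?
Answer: 2244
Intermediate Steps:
(2*(-10 + 4))*(-187) = (2*(-6))*(-187) = -12*(-187) = 2244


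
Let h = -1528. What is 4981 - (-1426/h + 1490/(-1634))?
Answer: 3109067087/624188 ≈ 4981.0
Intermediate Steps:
4981 - (-1426/h + 1490/(-1634)) = 4981 - (-1426/(-1528) + 1490/(-1634)) = 4981 - (-1426*(-1/1528) + 1490*(-1/1634)) = 4981 - (713/764 - 745/817) = 4981 - 1*13341/624188 = 4981 - 13341/624188 = 3109067087/624188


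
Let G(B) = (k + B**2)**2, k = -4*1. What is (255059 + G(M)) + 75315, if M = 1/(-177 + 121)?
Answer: 3249219108353/9834496 ≈ 3.3039e+5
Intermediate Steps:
k = -4
M = -1/56 (M = 1/(-56) = -1/56 ≈ -0.017857)
G(B) = (-4 + B**2)**2
(255059 + G(M)) + 75315 = (255059 + (-4 + (-1/56)**2)**2) + 75315 = (255059 + (-4 + 1/3136)**2) + 75315 = (255059 + (-12543/3136)**2) + 75315 = (255059 + 157326849/9834496) + 75315 = 2508534042113/9834496 + 75315 = 3249219108353/9834496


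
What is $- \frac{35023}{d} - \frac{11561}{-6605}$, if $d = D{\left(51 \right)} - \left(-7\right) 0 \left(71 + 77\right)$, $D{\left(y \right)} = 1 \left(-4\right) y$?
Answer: $\frac{233685359}{1347420} \approx 173.43$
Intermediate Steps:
$D{\left(y \right)} = - 4 y$
$d = -204$ ($d = \left(-4\right) 51 - \left(-7\right) 0 \left(71 + 77\right) = -204 - 0 \cdot 148 = -204 - 0 = -204 + 0 = -204$)
$- \frac{35023}{d} - \frac{11561}{-6605} = - \frac{35023}{-204} - \frac{11561}{-6605} = \left(-35023\right) \left(- \frac{1}{204}\right) - - \frac{11561}{6605} = \frac{35023}{204} + \frac{11561}{6605} = \frac{233685359}{1347420}$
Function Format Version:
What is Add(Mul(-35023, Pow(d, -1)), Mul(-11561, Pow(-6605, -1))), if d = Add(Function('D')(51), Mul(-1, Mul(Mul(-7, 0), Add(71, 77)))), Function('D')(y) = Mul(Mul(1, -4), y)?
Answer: Rational(233685359, 1347420) ≈ 173.43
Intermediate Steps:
Function('D')(y) = Mul(-4, y)
d = -204 (d = Add(Mul(-4, 51), Mul(-1, Mul(Mul(-7, 0), Add(71, 77)))) = Add(-204, Mul(-1, Mul(0, 148))) = Add(-204, Mul(-1, 0)) = Add(-204, 0) = -204)
Add(Mul(-35023, Pow(d, -1)), Mul(-11561, Pow(-6605, -1))) = Add(Mul(-35023, Pow(-204, -1)), Mul(-11561, Pow(-6605, -1))) = Add(Mul(-35023, Rational(-1, 204)), Mul(-11561, Rational(-1, 6605))) = Add(Rational(35023, 204), Rational(11561, 6605)) = Rational(233685359, 1347420)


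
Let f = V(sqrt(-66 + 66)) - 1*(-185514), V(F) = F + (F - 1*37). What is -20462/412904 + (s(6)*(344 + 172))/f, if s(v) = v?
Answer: -1258439795/38292097604 ≈ -0.032864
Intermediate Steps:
V(F) = -37 + 2*F (V(F) = F + (F - 37) = F + (-37 + F) = -37 + 2*F)
f = 185477 (f = (-37 + 2*sqrt(-66 + 66)) - 1*(-185514) = (-37 + 2*sqrt(0)) + 185514 = (-37 + 2*0) + 185514 = (-37 + 0) + 185514 = -37 + 185514 = 185477)
-20462/412904 + (s(6)*(344 + 172))/f = -20462/412904 + (6*(344 + 172))/185477 = -20462*1/412904 + (6*516)*(1/185477) = -10231/206452 + 3096*(1/185477) = -10231/206452 + 3096/185477 = -1258439795/38292097604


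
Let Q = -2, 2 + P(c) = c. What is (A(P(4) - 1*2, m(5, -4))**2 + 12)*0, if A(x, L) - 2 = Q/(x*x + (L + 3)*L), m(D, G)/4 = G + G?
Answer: 0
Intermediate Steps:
P(c) = -2 + c
m(D, G) = 8*G (m(D, G) = 4*(G + G) = 4*(2*G) = 8*G)
A(x, L) = 2 - 2/(x**2 + L*(3 + L)) (A(x, L) = 2 - 2/(x*x + (L + 3)*L) = 2 - 2/(x**2 + (3 + L)*L) = 2 - 2/(x**2 + L*(3 + L)))
(A(P(4) - 1*2, m(5, -4))**2 + 12)*0 = ((2*(-1 + (8*(-4))**2 + ((-2 + 4) - 1*2)**2 + 3*(8*(-4)))/((8*(-4))**2 + ((-2 + 4) - 1*2)**2 + 3*(8*(-4))))**2 + 12)*0 = ((2*(-1 + (-32)**2 + (2 - 2)**2 + 3*(-32))/((-32)**2 + (2 - 2)**2 + 3*(-32)))**2 + 12)*0 = ((2*(-1 + 1024 + 0**2 - 96)/(1024 + 0**2 - 96))**2 + 12)*0 = ((2*(-1 + 1024 + 0 - 96)/(1024 + 0 - 96))**2 + 12)*0 = ((2*927/928)**2 + 12)*0 = ((2*(1/928)*927)**2 + 12)*0 = ((927/464)**2 + 12)*0 = (859329/215296 + 12)*0 = (3442881/215296)*0 = 0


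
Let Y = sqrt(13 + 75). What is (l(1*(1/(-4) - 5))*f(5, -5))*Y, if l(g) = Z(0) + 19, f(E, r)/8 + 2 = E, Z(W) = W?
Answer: 912*sqrt(22) ≈ 4277.7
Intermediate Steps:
f(E, r) = -16 + 8*E
l(g) = 19 (l(g) = 0 + 19 = 19)
Y = 2*sqrt(22) (Y = sqrt(88) = 2*sqrt(22) ≈ 9.3808)
(l(1*(1/(-4) - 5))*f(5, -5))*Y = (19*(-16 + 8*5))*(2*sqrt(22)) = (19*(-16 + 40))*(2*sqrt(22)) = (19*24)*(2*sqrt(22)) = 456*(2*sqrt(22)) = 912*sqrt(22)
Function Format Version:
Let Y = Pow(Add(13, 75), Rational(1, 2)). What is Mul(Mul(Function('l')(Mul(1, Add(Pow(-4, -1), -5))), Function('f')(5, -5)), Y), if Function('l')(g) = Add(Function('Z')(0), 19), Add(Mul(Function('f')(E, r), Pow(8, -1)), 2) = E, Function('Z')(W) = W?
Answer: Mul(912, Pow(22, Rational(1, 2))) ≈ 4277.7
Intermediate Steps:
Function('f')(E, r) = Add(-16, Mul(8, E))
Function('l')(g) = 19 (Function('l')(g) = Add(0, 19) = 19)
Y = Mul(2, Pow(22, Rational(1, 2))) (Y = Pow(88, Rational(1, 2)) = Mul(2, Pow(22, Rational(1, 2))) ≈ 9.3808)
Mul(Mul(Function('l')(Mul(1, Add(Pow(-4, -1), -5))), Function('f')(5, -5)), Y) = Mul(Mul(19, Add(-16, Mul(8, 5))), Mul(2, Pow(22, Rational(1, 2)))) = Mul(Mul(19, Add(-16, 40)), Mul(2, Pow(22, Rational(1, 2)))) = Mul(Mul(19, 24), Mul(2, Pow(22, Rational(1, 2)))) = Mul(456, Mul(2, Pow(22, Rational(1, 2)))) = Mul(912, Pow(22, Rational(1, 2)))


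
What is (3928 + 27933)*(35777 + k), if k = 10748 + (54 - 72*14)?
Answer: 1451937631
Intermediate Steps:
k = 9794 (k = 10748 + (54 - 1008) = 10748 - 954 = 9794)
(3928 + 27933)*(35777 + k) = (3928 + 27933)*(35777 + 9794) = 31861*45571 = 1451937631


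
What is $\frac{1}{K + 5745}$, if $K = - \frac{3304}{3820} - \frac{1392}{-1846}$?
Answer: $\frac{881465}{5063918707} \approx 0.00017407$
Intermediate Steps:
$K = - \frac{97718}{881465}$ ($K = \left(-3304\right) \frac{1}{3820} - - \frac{696}{923} = - \frac{826}{955} + \frac{696}{923} = - \frac{97718}{881465} \approx -0.11086$)
$\frac{1}{K + 5745} = \frac{1}{- \frac{97718}{881465} + 5745} = \frac{1}{\frac{5063918707}{881465}} = \frac{881465}{5063918707}$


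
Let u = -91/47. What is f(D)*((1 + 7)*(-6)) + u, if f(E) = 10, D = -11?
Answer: -22651/47 ≈ -481.94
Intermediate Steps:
u = -91/47 (u = -91*1/47 = -91/47 ≈ -1.9362)
f(D)*((1 + 7)*(-6)) + u = 10*((1 + 7)*(-6)) - 91/47 = 10*(8*(-6)) - 91/47 = 10*(-48) - 91/47 = -480 - 91/47 = -22651/47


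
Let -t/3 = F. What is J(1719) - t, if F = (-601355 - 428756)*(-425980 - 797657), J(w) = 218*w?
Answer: 3781446175863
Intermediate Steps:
F = 1260481933707 (F = -1030111*(-1223637) = 1260481933707)
t = -3781445801121 (t = -3*1260481933707 = -3781445801121)
J(1719) - t = 218*1719 - 1*(-3781445801121) = 374742 + 3781445801121 = 3781446175863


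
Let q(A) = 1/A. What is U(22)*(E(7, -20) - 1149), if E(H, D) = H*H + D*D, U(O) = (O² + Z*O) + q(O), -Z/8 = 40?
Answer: 50480850/11 ≈ 4.5892e+6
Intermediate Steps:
Z = -320 (Z = -8*40 = -320)
U(O) = 1/O + O² - 320*O (U(O) = (O² - 320*O) + 1/O = 1/O + O² - 320*O)
E(H, D) = D² + H² (E(H, D) = H² + D² = D² + H²)
U(22)*(E(7, -20) - 1149) = ((1 + 22²*(-320 + 22))/22)*(((-20)² + 7²) - 1149) = ((1 + 484*(-298))/22)*((400 + 49) - 1149) = ((1 - 144232)/22)*(449 - 1149) = ((1/22)*(-144231))*(-700) = -144231/22*(-700) = 50480850/11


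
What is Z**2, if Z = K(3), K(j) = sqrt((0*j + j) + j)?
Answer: 6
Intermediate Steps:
K(j) = sqrt(2)*sqrt(j) (K(j) = sqrt((0 + j) + j) = sqrt(j + j) = sqrt(2*j) = sqrt(2)*sqrt(j))
Z = sqrt(6) (Z = sqrt(2)*sqrt(3) = sqrt(6) ≈ 2.4495)
Z**2 = (sqrt(6))**2 = 6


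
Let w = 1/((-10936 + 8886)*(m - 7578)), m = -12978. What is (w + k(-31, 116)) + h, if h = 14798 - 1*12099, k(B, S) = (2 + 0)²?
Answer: 113903879401/42139800 ≈ 2703.0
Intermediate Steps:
k(B, S) = 4 (k(B, S) = 2² = 4)
w = 1/42139800 (w = 1/((-10936 + 8886)*(-12978 - 7578)) = 1/(-2050*(-20556)) = 1/42139800 ≈ 2.3731e-8)
h = 2699 (h = 14798 - 12099 = 2699)
(w + k(-31, 116)) + h = (1/42139800 + 4) + 2699 = 168559201/42139800 + 2699 = 113903879401/42139800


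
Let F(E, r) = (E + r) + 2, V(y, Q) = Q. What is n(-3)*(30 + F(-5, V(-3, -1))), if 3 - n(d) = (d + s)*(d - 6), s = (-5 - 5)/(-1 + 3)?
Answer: -1794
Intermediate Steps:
F(E, r) = 2 + E + r
s = -5 (s = -10/2 = -10*½ = -5)
n(d) = 3 - (-6 + d)*(-5 + d) (n(d) = 3 - (d - 5)*(d - 6) = 3 - (-5 + d)*(-6 + d) = 3 - (-6 + d)*(-5 + d))
n(-3)*(30 + F(-5, V(-3, -1))) = (-27 - 1*(-3)² + 11*(-3))*(30 + (2 - 5 - 1)) = (-27 - 1*9 - 33)*(30 - 4) = (-27 - 9 - 33)*26 = -69*26 = -1794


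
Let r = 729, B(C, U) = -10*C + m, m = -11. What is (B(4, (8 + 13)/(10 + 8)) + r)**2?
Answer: 459684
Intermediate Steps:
B(C, U) = -11 - 10*C (B(C, U) = -10*C - 11 = -11 - 10*C)
(B(4, (8 + 13)/(10 + 8)) + r)**2 = ((-11 - 10*4) + 729)**2 = ((-11 - 40) + 729)**2 = (-51 + 729)**2 = 678**2 = 459684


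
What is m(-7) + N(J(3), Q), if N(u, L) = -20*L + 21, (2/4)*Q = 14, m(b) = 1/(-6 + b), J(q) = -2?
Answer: -7008/13 ≈ -539.08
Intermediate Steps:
Q = 28 (Q = 2*14 = 28)
N(u, L) = 21 - 20*L
m(-7) + N(J(3), Q) = 1/(-6 - 7) + (21 - 20*28) = 1/(-13) + (21 - 560) = -1/13 - 539 = -7008/13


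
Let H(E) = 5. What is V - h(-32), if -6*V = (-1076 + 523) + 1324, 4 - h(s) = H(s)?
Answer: -255/2 ≈ -127.50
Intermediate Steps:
h(s) = -1 (h(s) = 4 - 1*5 = 4 - 5 = -1)
V = -257/2 (V = -((-1076 + 523) + 1324)/6 = -(-553 + 1324)/6 = -⅙*771 = -257/2 ≈ -128.50)
V - h(-32) = -257/2 - 1*(-1) = -257/2 + 1 = -255/2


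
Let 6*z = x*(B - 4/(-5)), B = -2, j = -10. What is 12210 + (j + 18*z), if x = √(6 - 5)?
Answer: 60982/5 ≈ 12196.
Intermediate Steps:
x = 1 (x = √1 = 1)
z = -⅕ (z = (1*(-2 - 4/(-5)))/6 = (1*(-2 - 4*(-⅕)))/6 = (1*(-2 + ⅘))/6 = (1*(-6/5))/6 = (⅙)*(-6/5) = -⅕ ≈ -0.20000)
12210 + (j + 18*z) = 12210 + (-10 + 18*(-⅕)) = 12210 + (-10 - 18/5) = 12210 - 68/5 = 60982/5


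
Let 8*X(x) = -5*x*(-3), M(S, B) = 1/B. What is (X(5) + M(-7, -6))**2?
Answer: 48841/576 ≈ 84.793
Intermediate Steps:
X(x) = 15*x/8 (X(x) = (-5*x*(-3))/8 = (15*x)/8 = 15*x/8)
(X(5) + M(-7, -6))**2 = ((15/8)*5 + 1/(-6))**2 = (75/8 - 1/6)**2 = (221/24)**2 = 48841/576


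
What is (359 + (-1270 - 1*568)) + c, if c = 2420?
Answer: 941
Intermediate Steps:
(359 + (-1270 - 1*568)) + c = (359 + (-1270 - 1*568)) + 2420 = (359 + (-1270 - 568)) + 2420 = (359 - 1838) + 2420 = -1479 + 2420 = 941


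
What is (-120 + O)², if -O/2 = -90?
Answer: 3600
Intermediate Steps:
O = 180 (O = -2*(-90) = 180)
(-120 + O)² = (-120 + 180)² = 60² = 3600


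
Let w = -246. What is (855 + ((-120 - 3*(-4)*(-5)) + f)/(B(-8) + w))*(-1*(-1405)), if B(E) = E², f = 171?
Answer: 218644695/182 ≈ 1.2013e+6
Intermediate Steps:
(855 + ((-120 - 3*(-4)*(-5)) + f)/(B(-8) + w))*(-1*(-1405)) = (855 + ((-120 - 3*(-4)*(-5)) + 171)/((-8)² - 246))*(-1*(-1405)) = (855 + ((-120 - (-12)*(-5)) + 171)/(64 - 246))*1405 = (855 + ((-120 - 1*60) + 171)/(-182))*1405 = (855 + ((-120 - 60) + 171)*(-1/182))*1405 = (855 + (-180 + 171)*(-1/182))*1405 = (855 - 9*(-1/182))*1405 = (855 + 9/182)*1405 = (155619/182)*1405 = 218644695/182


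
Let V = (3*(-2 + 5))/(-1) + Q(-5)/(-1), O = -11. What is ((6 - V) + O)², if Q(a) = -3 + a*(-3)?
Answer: 256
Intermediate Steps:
Q(a) = -3 - 3*a
V = -21 (V = (3*(-2 + 5))/(-1) + (-3 - 3*(-5))/(-1) = (3*3)*(-1) + (-3 + 15)*(-1) = 9*(-1) + 12*(-1) = -9 - 12 = -21)
((6 - V) + O)² = ((6 - 1*(-21)) - 11)² = ((6 + 21) - 11)² = (27 - 11)² = 16² = 256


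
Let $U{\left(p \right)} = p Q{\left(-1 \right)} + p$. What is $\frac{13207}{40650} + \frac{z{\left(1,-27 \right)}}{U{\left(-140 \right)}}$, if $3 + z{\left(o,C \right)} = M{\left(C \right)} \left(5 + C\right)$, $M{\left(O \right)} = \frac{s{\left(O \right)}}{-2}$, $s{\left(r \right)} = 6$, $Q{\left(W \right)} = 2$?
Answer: $\frac{14219}{81300} \approx 0.1749$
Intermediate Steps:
$M{\left(O \right)} = -3$ ($M{\left(O \right)} = \frac{6}{-2} = 6 \left(- \frac{1}{2}\right) = -3$)
$U{\left(p \right)} = 3 p$ ($U{\left(p \right)} = p 2 + p = 2 p + p = 3 p$)
$z{\left(o,C \right)} = -18 - 3 C$ ($z{\left(o,C \right)} = -3 - 3 \left(5 + C\right) = -3 - \left(15 + 3 C\right) = -18 - 3 C$)
$\frac{13207}{40650} + \frac{z{\left(1,-27 \right)}}{U{\left(-140 \right)}} = \frac{13207}{40650} + \frac{-18 - -81}{3 \left(-140\right)} = 13207 \cdot \frac{1}{40650} + \frac{-18 + 81}{-420} = \frac{13207}{40650} + 63 \left(- \frac{1}{420}\right) = \frac{13207}{40650} - \frac{3}{20} = \frac{14219}{81300}$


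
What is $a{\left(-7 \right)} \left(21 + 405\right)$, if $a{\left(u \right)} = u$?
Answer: $-2982$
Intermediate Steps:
$a{\left(-7 \right)} \left(21 + 405\right) = - 7 \left(21 + 405\right) = \left(-7\right) 426 = -2982$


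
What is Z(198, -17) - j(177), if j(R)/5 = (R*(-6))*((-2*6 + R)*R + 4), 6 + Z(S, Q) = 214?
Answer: 155099998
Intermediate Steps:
Z(S, Q) = 208 (Z(S, Q) = -6 + 214 = 208)
j(R) = -30*R*(4 + R*(-12 + R)) (j(R) = 5*((R*(-6))*((-2*6 + R)*R + 4)) = 5*((-6*R)*((-12 + R)*R + 4)) = 5*((-6*R)*(R*(-12 + R) + 4)) = 5*((-6*R)*(4 + R*(-12 + R))) = 5*(-6*R*(4 + R*(-12 + R))) = -30*R*(4 + R*(-12 + R)))
Z(198, -17) - j(177) = 208 - 30*177*(-4 - 1*177² + 12*177) = 208 - 30*177*(-4 - 1*31329 + 2124) = 208 - 30*177*(-4 - 31329 + 2124) = 208 - 30*177*(-29209) = 208 - 1*(-155099790) = 208 + 155099790 = 155099998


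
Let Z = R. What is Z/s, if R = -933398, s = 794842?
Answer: -466699/397421 ≈ -1.1743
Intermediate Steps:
Z = -933398
Z/s = -933398/794842 = -933398*1/794842 = -466699/397421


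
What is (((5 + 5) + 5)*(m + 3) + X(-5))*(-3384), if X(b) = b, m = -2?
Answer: -33840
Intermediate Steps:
(((5 + 5) + 5)*(m + 3) + X(-5))*(-3384) = (((5 + 5) + 5)*(-2 + 3) - 5)*(-3384) = ((10 + 5)*1 - 5)*(-3384) = (15*1 - 5)*(-3384) = (15 - 5)*(-3384) = 10*(-3384) = -33840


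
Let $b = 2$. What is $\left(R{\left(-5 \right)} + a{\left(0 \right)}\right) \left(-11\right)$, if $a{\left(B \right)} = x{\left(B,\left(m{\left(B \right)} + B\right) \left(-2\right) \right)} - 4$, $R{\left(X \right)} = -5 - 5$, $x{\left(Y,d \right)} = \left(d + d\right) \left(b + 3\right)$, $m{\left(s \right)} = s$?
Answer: $154$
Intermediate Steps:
$x{\left(Y,d \right)} = 10 d$ ($x{\left(Y,d \right)} = \left(d + d\right) \left(2 + 3\right) = 2 d 5 = 10 d$)
$R{\left(X \right)} = -10$ ($R{\left(X \right)} = -5 - 5 = -10$)
$a{\left(B \right)} = -4 - 40 B$ ($a{\left(B \right)} = 10 \left(B + B\right) \left(-2\right) - 4 = 10 \cdot 2 B \left(-2\right) - 4 = 10 \left(- 4 B\right) - 4 = - 40 B - 4 = -4 - 40 B$)
$\left(R{\left(-5 \right)} + a{\left(0 \right)}\right) \left(-11\right) = \left(-10 - 4\right) \left(-11\right) = \left(-14\right) \left(-11\right) = 154$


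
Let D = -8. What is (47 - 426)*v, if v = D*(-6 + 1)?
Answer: -15160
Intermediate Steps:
v = 40 (v = -8*(-6 + 1) = -8*(-5) = 40)
(47 - 426)*v = (47 - 426)*40 = -379*40 = -15160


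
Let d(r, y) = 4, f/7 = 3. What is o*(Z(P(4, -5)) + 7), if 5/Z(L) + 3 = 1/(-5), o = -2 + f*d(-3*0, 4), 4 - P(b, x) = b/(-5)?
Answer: 3567/8 ≈ 445.88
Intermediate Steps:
f = 21 (f = 7*3 = 21)
P(b, x) = 4 + b/5 (P(b, x) = 4 - b/(-5) = 4 - b*(-1)/5 = 4 - (-1)*b/5 = 4 + b/5)
o = 82 (o = -2 + 21*4 = -2 + 84 = 82)
Z(L) = -25/16 (Z(L) = 5/(-3 + 1/(-5)) = 5/(-3 - ⅕) = 5/(-16/5) = 5*(-5/16) = -25/16)
o*(Z(P(4, -5)) + 7) = 82*(-25/16 + 7) = 82*(87/16) = 3567/8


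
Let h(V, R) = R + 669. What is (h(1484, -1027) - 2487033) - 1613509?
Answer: -4100900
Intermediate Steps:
h(V, R) = 669 + R
(h(1484, -1027) - 2487033) - 1613509 = ((669 - 1027) - 2487033) - 1613509 = (-358 - 2487033) - 1613509 = -2487391 - 1613509 = -4100900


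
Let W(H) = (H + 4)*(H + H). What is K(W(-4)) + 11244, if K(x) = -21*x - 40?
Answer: 11204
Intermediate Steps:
W(H) = 2*H*(4 + H) (W(H) = (4 + H)*(2*H) = 2*H*(4 + H))
K(x) = -40 - 21*x
K(W(-4)) + 11244 = (-40 - 42*(-4)*(4 - 4)) + 11244 = (-40 - 42*(-4)*0) + 11244 = (-40 - 21*0) + 11244 = (-40 + 0) + 11244 = -40 + 11244 = 11204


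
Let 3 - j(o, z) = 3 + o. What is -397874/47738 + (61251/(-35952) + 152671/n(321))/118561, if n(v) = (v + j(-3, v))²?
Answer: -927255397824650435/111254585651761608 ≈ -8.3345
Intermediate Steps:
j(o, z) = -o (j(o, z) = 3 - (3 + o) = 3 + (-3 - o) = -o)
n(v) = (3 + v)² (n(v) = (v - 1*(-3))² = (v + 3)² = (3 + v)²)
-397874/47738 + (61251/(-35952) + 152671/n(321))/118561 = -397874/47738 + (61251/(-35952) + 152671/((3 + 321)²))/118561 = -397874*1/47738 + (61251*(-1/35952) + 152671/(324²))*(1/118561) = -198937/23869 + (-20417/11984 + 152671/104976)*(1/118561) = -198937/23869 - 9802679/39313512*1/118561 = -198937/23869 - 9802679/4661049296232 = -927255397824650435/111254585651761608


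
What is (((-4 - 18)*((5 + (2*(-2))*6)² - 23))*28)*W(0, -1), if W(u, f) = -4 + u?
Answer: 832832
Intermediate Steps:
(((-4 - 18)*((5 + (2*(-2))*6)² - 23))*28)*W(0, -1) = (((-4 - 18)*((5 + (2*(-2))*6)² - 23))*28)*(-4 + 0) = (-22*((5 - 4*6)² - 23)*28)*(-4) = (-22*((5 - 24)² - 23)*28)*(-4) = (-22*((-19)² - 23)*28)*(-4) = (-22*(361 - 23)*28)*(-4) = (-22*338*28)*(-4) = -7436*28*(-4) = -208208*(-4) = 832832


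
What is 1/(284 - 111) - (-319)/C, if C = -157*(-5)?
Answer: 55972/135805 ≈ 0.41215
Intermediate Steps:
C = 785
1/(284 - 111) - (-319)/C = 1/(284 - 111) - (-319)/785 = 1/173 - (-319)/785 = 1/173 - 1*(-319/785) = 1/173 + 319/785 = 55972/135805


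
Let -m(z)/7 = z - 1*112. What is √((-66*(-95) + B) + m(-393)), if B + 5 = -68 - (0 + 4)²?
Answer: 2*√2429 ≈ 98.570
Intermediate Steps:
m(z) = 784 - 7*z (m(z) = -7*(z - 1*112) = -7*(z - 112) = -7*(-112 + z) = 784 - 7*z)
B = -89 (B = -5 + (-68 - (0 + 4)²) = -5 + (-68 - 1*4²) = -5 + (-68 - 1*16) = -5 + (-68 - 16) = -5 - 84 = -89)
√((-66*(-95) + B) + m(-393)) = √((-66*(-95) - 89) + (784 - 7*(-393))) = √((6270 - 89) + (784 + 2751)) = √(6181 + 3535) = √9716 = 2*√2429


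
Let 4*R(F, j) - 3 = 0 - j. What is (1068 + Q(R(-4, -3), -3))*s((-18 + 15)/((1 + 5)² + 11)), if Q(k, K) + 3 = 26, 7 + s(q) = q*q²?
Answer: -792925708/103823 ≈ -7637.3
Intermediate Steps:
s(q) = -7 + q³ (s(q) = -7 + q*q² = -7 + q³)
R(F, j) = ¾ - j/4 (R(F, j) = ¾ + (0 - j)/4 = ¾ + (-j)/4 = ¾ - j/4)
Q(k, K) = 23 (Q(k, K) = -3 + 26 = 23)
(1068 + Q(R(-4, -3), -3))*s((-18 + 15)/((1 + 5)² + 11)) = (1068 + 23)*(-7 + ((-18 + 15)/((1 + 5)² + 11))³) = 1091*(-7 + (-3/(6² + 11))³) = 1091*(-7 + (-3/(36 + 11))³) = 1091*(-7 + (-3/47)³) = 1091*(-7 - 27/103823) = 1091*(-726788/103823) = -792925708/103823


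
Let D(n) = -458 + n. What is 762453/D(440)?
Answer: -84717/2 ≈ -42359.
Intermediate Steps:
762453/D(440) = 762453/(-458 + 440) = 762453/(-18) = 762453*(-1/18) = -84717/2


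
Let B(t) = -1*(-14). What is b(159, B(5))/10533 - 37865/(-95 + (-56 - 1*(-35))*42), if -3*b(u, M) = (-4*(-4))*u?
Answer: 398003549/10290741 ≈ 38.676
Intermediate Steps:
B(t) = 14
b(u, M) = -16*u/3 (b(u, M) = -(-4*(-4))*u/3 = -16*u/3)
b(159, B(5))/10533 - 37865/(-95 + (-56 - 1*(-35))*42) = -16/3*159/10533 - 37865/(-95 + (-56 - 1*(-35))*42) = -848*1/10533 - 37865/(-95 + (-56 + 35)*42) = -848/10533 - 37865/(-95 - 21*42) = -848/10533 - 37865/(-95 - 882) = -848/10533 - 37865/(-977) = -848/10533 - 37865*(-1/977) = -848/10533 + 37865/977 = 398003549/10290741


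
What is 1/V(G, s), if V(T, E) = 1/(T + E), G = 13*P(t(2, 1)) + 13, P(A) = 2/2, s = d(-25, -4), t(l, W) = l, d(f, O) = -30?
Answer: -4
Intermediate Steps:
s = -30
P(A) = 1 (P(A) = 2*(½) = 1)
G = 26 (G = 13*1 + 13 = 13 + 13 = 26)
V(T, E) = 1/(E + T)
1/V(G, s) = 1/(1/(-30 + 26)) = 1/(1/(-4)) = 1/(-¼) = -4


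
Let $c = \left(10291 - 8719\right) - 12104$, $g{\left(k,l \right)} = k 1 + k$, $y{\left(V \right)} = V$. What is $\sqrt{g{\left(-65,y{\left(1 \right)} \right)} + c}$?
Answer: $i \sqrt{10662} \approx 103.26 i$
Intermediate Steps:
$g{\left(k,l \right)} = 2 k$ ($g{\left(k,l \right)} = k + k = 2 k$)
$c = -10532$ ($c = 1572 - 12104 = -10532$)
$\sqrt{g{\left(-65,y{\left(1 \right)} \right)} + c} = \sqrt{2 \left(-65\right) - 10532} = \sqrt{-130 - 10532} = \sqrt{-10662} = i \sqrt{10662}$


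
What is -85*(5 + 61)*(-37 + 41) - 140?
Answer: -22580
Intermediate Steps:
-85*(5 + 61)*(-37 + 41) - 140 = -5610*4 - 140 = -85*264 - 140 = -22440 - 140 = -22580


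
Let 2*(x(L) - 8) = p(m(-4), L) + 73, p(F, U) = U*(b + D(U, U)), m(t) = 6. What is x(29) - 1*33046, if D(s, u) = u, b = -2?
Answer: -32610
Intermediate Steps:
p(F, U) = U*(-2 + U)
x(L) = 89/2 + L*(-2 + L)/2 (x(L) = 8 + (L*(-2 + L) + 73)/2 = 8 + (73 + L*(-2 + L))/2 = 8 + (73/2 + L*(-2 + L)/2) = 89/2 + L*(-2 + L)/2)
x(29) - 1*33046 = (89/2 + (1/2)*29*(-2 + 29)) - 1*33046 = (89/2 + (1/2)*29*27) - 33046 = (89/2 + 783/2) - 33046 = 436 - 33046 = -32610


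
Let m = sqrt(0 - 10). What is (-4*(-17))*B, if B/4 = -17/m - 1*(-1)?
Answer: 272 + 2312*I*sqrt(10)/5 ≈ 272.0 + 1462.2*I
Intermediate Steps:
m = I*sqrt(10) (m = sqrt(-10) = I*sqrt(10) ≈ 3.1623*I)
B = 4 + 34*I*sqrt(10)/5 (B = 4*(-17*(-I*sqrt(10)/10) - 1*(-1)) = 4*(-(-17)*I*sqrt(10)/10 + 1) = 4*(17*I*sqrt(10)/10 + 1) = 4*(1 + 17*I*sqrt(10)/10) = 4 + 34*I*sqrt(10)/5 ≈ 4.0 + 21.503*I)
(-4*(-17))*B = (-4*(-17))*(4 + 34*I*sqrt(10)/5) = 68*(4 + 34*I*sqrt(10)/5) = 272 + 2312*I*sqrt(10)/5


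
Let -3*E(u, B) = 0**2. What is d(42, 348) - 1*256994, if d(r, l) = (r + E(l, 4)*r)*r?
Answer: -255230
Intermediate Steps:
E(u, B) = 0 (E(u, B) = -1/3*0**2 = -1/3*0 = 0)
d(r, l) = r**2 (d(r, l) = (r + 0*r)*r = (r + 0)*r = r*r = r**2)
d(42, 348) - 1*256994 = 42**2 - 1*256994 = 1764 - 256994 = -255230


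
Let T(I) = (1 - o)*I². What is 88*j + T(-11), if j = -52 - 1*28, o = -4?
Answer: -6435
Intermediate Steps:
j = -80 (j = -52 - 28 = -80)
T(I) = 5*I² (T(I) = (1 - 1*(-4))*I² = (1 + 4)*I² = 5*I²)
88*j + T(-11) = 88*(-80) + 5*(-11)² = -7040 + 5*121 = -7040 + 605 = -6435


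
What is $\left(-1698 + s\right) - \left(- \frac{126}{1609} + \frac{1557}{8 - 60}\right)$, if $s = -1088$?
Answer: $- \frac{230587283}{83668} \approx -2756.0$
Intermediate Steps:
$\left(-1698 + s\right) - \left(- \frac{126}{1609} + \frac{1557}{8 - 60}\right) = \left(-1698 - 1088\right) - \left(- \frac{126}{1609} + \frac{1557}{8 - 60}\right) = -2786 - \left(- \frac{126}{1609} + \frac{1557}{8 - 60}\right) = -2786 - \left(- \frac{126}{1609} + \frac{1557}{-52}\right) = -2786 + \left(\left(-1557\right) \left(- \frac{1}{52}\right) + \frac{126}{1609}\right) = -2786 + \left(\frac{1557}{52} + \frac{126}{1609}\right) = -2786 + \frac{2511765}{83668} = - \frac{230587283}{83668}$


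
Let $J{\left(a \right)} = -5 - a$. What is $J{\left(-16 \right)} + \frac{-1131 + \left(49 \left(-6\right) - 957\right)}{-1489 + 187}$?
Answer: $\frac{2784}{217} \approx 12.829$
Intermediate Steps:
$J{\left(-16 \right)} + \frac{-1131 + \left(49 \left(-6\right) - 957\right)}{-1489 + 187} = \left(-5 - -16\right) + \frac{-1131 + \left(49 \left(-6\right) - 957\right)}{-1489 + 187} = \left(-5 + 16\right) + \frac{-1131 - 1251}{-1302} = 11 + \left(-1131 - 1251\right) \left(- \frac{1}{1302}\right) = 11 - - \frac{397}{217} = 11 + \frac{397}{217} = \frac{2784}{217}$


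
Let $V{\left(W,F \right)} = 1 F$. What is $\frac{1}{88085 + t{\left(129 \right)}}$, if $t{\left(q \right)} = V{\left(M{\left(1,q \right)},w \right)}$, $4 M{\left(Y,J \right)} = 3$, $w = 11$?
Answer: $\frac{1}{88096} \approx 1.1351 \cdot 10^{-5}$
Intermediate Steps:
$M{\left(Y,J \right)} = \frac{3}{4}$ ($M{\left(Y,J \right)} = \frac{1}{4} \cdot 3 = \frac{3}{4}$)
$V{\left(W,F \right)} = F$
$t{\left(q \right)} = 11$
$\frac{1}{88085 + t{\left(129 \right)}} = \frac{1}{88085 + 11} = \frac{1}{88096}$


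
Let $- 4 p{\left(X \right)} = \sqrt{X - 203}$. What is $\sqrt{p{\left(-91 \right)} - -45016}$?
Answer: $\frac{\sqrt{180064 - 7 i \sqrt{6}}}{2} \approx 212.17 - 0.010102 i$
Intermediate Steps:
$p{\left(X \right)} = - \frac{\sqrt{-203 + X}}{4}$ ($p{\left(X \right)} = - \frac{\sqrt{X - 203}}{4} = - \frac{\sqrt{-203 + X}}{4}$)
$\sqrt{p{\left(-91 \right)} - -45016} = \sqrt{- \frac{\sqrt{-203 - 91}}{4} - -45016} = \sqrt{- \frac{\sqrt{-294}}{4} + 45016} = \sqrt{- \frac{7 i \sqrt{6}}{4} + 45016} = \sqrt{45016 - \frac{7 i \sqrt{6}}{4}}$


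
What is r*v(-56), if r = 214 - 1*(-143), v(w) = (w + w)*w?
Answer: 2239104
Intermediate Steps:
v(w) = 2*w² (v(w) = (2*w)*w = 2*w²)
r = 357 (r = 214 + 143 = 357)
r*v(-56) = 357*(2*(-56)²) = 357*(2*3136) = 357*6272 = 2239104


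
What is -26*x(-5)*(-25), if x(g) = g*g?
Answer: 16250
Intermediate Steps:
x(g) = g²
-26*x(-5)*(-25) = -26*(-5)²*(-25) = -26*25*(-25) = -650*(-25) = 16250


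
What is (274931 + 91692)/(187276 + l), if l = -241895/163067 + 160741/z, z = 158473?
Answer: 1353452528343499/691360173250004 ≈ 1.9577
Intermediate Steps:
l = -1731753384/3691673813 (l = -241895/163067 + 160741/158473 = -241895*1/163067 + 160741*(1/158473) = -241895/163067 + 22963/22639 = -1731753384/3691673813 ≈ -0.46910)
(274931 + 91692)/(187276 + l) = (274931 + 91692)/(187276 - 1731753384/3691673813) = 366623/(691360173250004/3691673813) = 366623*(3691673813/691360173250004) = 1353452528343499/691360173250004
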